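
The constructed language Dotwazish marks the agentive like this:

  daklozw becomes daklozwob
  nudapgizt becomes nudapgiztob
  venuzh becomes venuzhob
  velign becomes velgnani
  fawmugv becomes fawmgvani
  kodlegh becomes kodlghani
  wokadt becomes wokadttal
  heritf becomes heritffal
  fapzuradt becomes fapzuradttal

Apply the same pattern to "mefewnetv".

mefewnetvval

venuzh and kodlegh both end in -h yet inflect differently (venuzhob, kodlghani), so the final letter is not what conditions the rule; the second-to-last letter is.
"mefewnetv" has second-to-last letter 't'. The one such stem in the data (heritf → heritffal) doubles the final consonant and adds -al (as do wokadt, fapzuradt), so the same rule applies.
So mefewnetv → mefewnetvval.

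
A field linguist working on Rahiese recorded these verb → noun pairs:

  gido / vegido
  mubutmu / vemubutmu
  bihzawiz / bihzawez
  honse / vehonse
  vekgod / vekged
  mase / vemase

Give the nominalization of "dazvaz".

dazvez

"dazvaz" ends in a consonant. The stems ending in a consonant (vekgod → vekged, bihzawiz → bihzawez) change the last vowel to 'e'.
So dazvaz → dazvez.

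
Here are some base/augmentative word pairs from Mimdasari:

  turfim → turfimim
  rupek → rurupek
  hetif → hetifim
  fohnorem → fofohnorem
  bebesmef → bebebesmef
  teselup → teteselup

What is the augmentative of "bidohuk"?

bibidohuk

"bidohuk" has last vowel 'u'. The one such stem in the data (teselup → teteselup) repeats the first consonant+vowel as a prefix (as do bebesmef, rupek), so the same rule applies.
The other pattern: stems whose last vowel is 'i' add -im.
So bidohuk → bibidohuk.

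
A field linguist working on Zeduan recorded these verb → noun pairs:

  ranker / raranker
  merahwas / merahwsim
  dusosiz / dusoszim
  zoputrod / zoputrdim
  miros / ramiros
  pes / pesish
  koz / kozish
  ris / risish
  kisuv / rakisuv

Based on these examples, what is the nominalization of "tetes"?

ratetes

pes and miros both end in -s yet inflect differently (pesish, ramiros), so the final letter is not what conditions the rule; the number of vowels is.
"tetes" has 2 vowels. The stems with 2 vowels (miros → ramiros, kisuv → rakisuv, ranker → raranker) add the prefix ra-.
The other patterns: stems with 1 vowel add -ish; stems with 3 vowels delete the last vowel and add -im.
So tetes → ratetes.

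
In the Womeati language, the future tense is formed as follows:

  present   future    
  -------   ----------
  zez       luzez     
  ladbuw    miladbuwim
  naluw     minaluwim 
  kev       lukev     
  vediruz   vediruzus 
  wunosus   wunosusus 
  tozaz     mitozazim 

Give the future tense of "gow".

"gow" has 1 vowel. The stems with 1 vowel (zez → luzez, kev → lukev) add the prefix lu-.
So gow → lugow.

lugow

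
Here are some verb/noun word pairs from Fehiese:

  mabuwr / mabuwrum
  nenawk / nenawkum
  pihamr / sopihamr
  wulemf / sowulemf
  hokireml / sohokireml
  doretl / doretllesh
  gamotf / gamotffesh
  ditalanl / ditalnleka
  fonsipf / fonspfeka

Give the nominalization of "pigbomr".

mabuwr and pihamr both end in -r yet inflect differently (mabuwrum, sopihamr), so the final letter is not what conditions the rule; the second-to-last letter is.
"pigbomr" has second-to-last letter 'm'. The stems whose second-to-last letter is 'm' (pihamr → sopihamr, wulemf → sowulemf, hokireml → sohokireml) add the prefix so-.
The other patterns: stems whose second-to-last letter is 'w' add -um; stems whose second-to-last letter is 't' double the final consonant and add -esh; stems whose second-to-last letter is 'n' or 'p' delete the last vowel and add -eka.
So pigbomr → sopigbomr.

sopigbomr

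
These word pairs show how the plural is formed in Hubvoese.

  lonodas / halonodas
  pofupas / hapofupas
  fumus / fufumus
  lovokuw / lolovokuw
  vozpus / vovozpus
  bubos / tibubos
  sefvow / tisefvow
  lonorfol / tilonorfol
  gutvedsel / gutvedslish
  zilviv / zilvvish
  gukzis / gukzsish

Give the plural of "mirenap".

lonodas and fumus both end in -s yet inflect differently (halonodas, fufumus), so the final letter is not what conditions the rule; the last vowel is.
"mirenap" has last vowel 'a'. The stems whose last vowel is 'a' (lonodas → halonodas, pofupas → hapofupas) add the prefix ha-.
The other patterns: stems whose last vowel is 'u' repeat the first consonant+vowel as a prefix; stems whose last vowel is 'o' add the prefix ti-; stems whose last vowel is 'e' or 'i' delete the last vowel and add -ish.
So mirenap → hamirenap.

hamirenap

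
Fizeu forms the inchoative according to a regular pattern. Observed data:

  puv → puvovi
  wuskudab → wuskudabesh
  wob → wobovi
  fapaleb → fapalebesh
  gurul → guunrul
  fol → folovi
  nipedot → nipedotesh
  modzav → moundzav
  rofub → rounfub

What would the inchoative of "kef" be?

"kef" has 1 vowel. The stems with 1 vowel (puv → puvovi, wob → wobovi, fol → folovi) add -ovi.
So kef → kefovi.

kefovi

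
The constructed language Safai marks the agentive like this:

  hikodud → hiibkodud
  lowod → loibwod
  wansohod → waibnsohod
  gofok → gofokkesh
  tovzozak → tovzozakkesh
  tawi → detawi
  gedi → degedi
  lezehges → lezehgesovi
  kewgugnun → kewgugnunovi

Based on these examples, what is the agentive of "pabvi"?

gofok and wansohod both have last vowel 'o' yet inflect differently (gofokkesh, waibnsohod), so the last vowel is not what conditions the rule; the final letter is.
"pabvi" ends in -i. The stems ending in -i (tawi → detawi, gedi → degedi) add the prefix de-.
So pabvi → depabvi.

depabvi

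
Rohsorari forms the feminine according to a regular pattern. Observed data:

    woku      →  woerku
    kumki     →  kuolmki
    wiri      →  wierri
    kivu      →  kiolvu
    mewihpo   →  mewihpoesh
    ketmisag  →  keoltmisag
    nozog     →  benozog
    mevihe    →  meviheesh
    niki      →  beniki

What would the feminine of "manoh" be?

nozog and ketmisag both end in -g yet inflect differently (benozog, keoltmisag), so the final letter is not what conditions the rule; the first letter is.
"manoh" begins with m-. The stems beginning with m- (mewihpo → mewihpoesh, mevihe → meviheesh) add -esh.
The other patterns: stems beginning with n- add the prefix be-; stems beginning with k- insert -ol- after the first vowel; stems beginning with w- insert -er- after the first vowel.
So manoh → manohesh.

manohesh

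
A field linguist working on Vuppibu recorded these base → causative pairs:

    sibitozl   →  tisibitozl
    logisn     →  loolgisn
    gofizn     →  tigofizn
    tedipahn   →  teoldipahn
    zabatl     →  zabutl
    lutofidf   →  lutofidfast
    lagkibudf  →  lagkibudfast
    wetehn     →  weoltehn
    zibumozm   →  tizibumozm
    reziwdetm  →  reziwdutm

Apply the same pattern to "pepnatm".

"pepnatm" has second-to-last letter 't'. The stems whose second-to-last letter is 't' (zabatl → zabutl, reziwdetm → reziwdutm) change the last vowel to 'u'.
So pepnatm → pepnutm.

pepnutm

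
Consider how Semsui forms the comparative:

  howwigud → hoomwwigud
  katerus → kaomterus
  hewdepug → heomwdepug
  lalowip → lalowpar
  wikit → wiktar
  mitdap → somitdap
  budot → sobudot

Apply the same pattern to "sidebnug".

lalowip and mitdap both end in -p yet inflect differently (lalowpar, somitdap), so the final letter is not what conditions the rule; the last vowel is.
"sidebnug" has last vowel 'u'. The stems whose last vowel is 'u' (howwigud → hoomwwigud, katerus → kaomterus, hewdepug → heomwdepug) insert -om- after the first vowel.
So sidebnug → siomdebnug.

siomdebnug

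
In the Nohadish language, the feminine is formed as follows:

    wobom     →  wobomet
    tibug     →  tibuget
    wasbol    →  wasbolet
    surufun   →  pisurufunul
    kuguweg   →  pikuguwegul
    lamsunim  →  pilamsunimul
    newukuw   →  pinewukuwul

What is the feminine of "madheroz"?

tibug and kuguweg both end in -g yet inflect differently (tibuget, pikuguwegul), so the final letter is not what conditions the rule; the number of vowels is.
"madheroz" has 3 vowels. The stems with 3 vowels (surufun → pisurufunul, kuguweg → pikuguwegul, lamsunim → pilamsunimul) add pi- … -ul around the stem.
So madheroz → pimadherozul.

pimadherozul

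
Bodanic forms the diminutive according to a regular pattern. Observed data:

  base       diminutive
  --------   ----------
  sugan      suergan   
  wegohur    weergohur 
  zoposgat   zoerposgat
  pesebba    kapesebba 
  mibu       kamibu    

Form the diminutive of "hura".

sugan and pesebba both have last vowel 'a' yet inflect differently (suergan, kapesebba), so the last vowel is not what conditions the rule; whether the stem ends in a vowel or a consonant is.
"hura" ends in a vowel. The stems ending in a vowel (pesebba → kapesebba, mibu → kamibu) add the prefix ka-.
So hura → kahura.

kahura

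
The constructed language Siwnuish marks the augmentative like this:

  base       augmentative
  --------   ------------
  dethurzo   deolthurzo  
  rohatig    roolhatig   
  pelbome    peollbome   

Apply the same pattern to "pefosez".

Every pair shown (dethurzo → deolthurzo, rohatig → roolhatig, pelbome → peollbome) follows the same rule: insert -ol- after the first vowel.
So pefosez → peolfosez.

peolfosez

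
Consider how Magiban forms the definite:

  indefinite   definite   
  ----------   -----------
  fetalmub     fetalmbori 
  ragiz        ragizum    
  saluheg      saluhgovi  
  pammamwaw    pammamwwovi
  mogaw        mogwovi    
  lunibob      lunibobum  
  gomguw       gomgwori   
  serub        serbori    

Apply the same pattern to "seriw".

seriwum

"seriw" has last vowel 'i'. The one such stem in the data (ragiz → ragizum) adds -um, so the same rule applies.
The other patterns: stems whose last vowel is 'a' or 'e' delete the last vowel and add -ovi; stems whose last vowel is 'u' delete the last vowel and add -ori.
So seriw → seriwum.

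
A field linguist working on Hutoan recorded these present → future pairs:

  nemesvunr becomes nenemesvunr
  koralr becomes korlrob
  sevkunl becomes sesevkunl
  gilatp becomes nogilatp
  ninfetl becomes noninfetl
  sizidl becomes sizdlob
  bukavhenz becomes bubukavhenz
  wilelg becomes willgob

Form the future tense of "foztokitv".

sevkunl and ninfetl both end in -l yet inflect differently (sesevkunl, noninfetl), so the final letter is not what conditions the rule; the second-to-last letter is.
"foztokitv" has second-to-last letter 't'. The stems whose second-to-last letter is 't' (ninfetl → noninfetl, gilatp → nogilatp) add the prefix no-.
So foztokitv → nofoztokitv.

nofoztokitv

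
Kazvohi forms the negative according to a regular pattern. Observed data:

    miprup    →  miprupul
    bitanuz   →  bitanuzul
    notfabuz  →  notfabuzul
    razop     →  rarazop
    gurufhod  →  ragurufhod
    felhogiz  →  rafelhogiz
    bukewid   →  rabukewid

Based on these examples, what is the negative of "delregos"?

"delregos" has last vowel 'o'. The stems whose last vowel is 'o' (razop → rarazop, gurufhod → ragurufhod) add the prefix ra-.
The other pattern: stems whose last vowel is 'u' add -ul.
So delregos → radelregos.

radelregos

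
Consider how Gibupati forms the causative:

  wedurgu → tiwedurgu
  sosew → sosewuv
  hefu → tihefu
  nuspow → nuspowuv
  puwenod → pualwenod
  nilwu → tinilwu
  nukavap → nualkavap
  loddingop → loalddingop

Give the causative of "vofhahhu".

tivofhahhu

"vofhahhu" ends in -u. The stems ending in -u (wedurgu → tiwedurgu, nilwu → tinilwu, hefu → tihefu) add the prefix ti-.
The other patterns: stems ending in -w add -uv; stems ending in -d or -p insert -al- after the first vowel.
So vofhahhu → tivofhahhu.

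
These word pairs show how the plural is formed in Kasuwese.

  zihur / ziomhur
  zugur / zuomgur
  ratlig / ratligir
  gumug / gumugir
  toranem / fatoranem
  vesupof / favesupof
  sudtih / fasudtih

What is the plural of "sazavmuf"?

zihur and gumug both have last vowel 'u' yet inflect differently (ziomhur, gumugir), so the last vowel is not what conditions the rule; the final letter is.
"sazavmuf" ends in -f. The one such stem in the data (vesupof → favesupof) adds the prefix fa-, so the same rule applies.
The other patterns: stems ending in -r insert -om- after the first vowel; stems ending in -g add -ir.
So sazavmuf → fasazavmuf.

fasazavmuf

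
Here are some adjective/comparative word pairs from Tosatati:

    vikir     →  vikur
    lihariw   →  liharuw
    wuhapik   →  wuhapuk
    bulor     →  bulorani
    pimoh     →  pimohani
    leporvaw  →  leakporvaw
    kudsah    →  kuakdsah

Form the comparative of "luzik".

luzuk

vikir and bulor both end in -r yet inflect differently (vikur, bulorani), so the final letter is not what conditions the rule; the last vowel is.
"luzik" has last vowel 'i'. The stems whose last vowel is 'i' (vikir → vikur, lihariw → liharuw, wuhapik → wuhapuk) change the last vowel to 'u'.
So luzik → luzuk.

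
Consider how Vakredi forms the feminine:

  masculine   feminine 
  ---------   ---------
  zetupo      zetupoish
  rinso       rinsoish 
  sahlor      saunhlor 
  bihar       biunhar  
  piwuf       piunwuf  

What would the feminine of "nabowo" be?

nabowoish

zetupo and sahlor both have last vowel 'o' yet inflect differently (zetupoish, saunhlor), so the last vowel is not what conditions the rule; whether the stem ends in a vowel or a consonant is.
"nabowo" ends in a vowel. The stems ending in a vowel (zetupo → zetupoish, rinso → rinsoish) add -ish.
The other pattern: stems ending in a consonant insert -un- after the first vowel.
So nabowo → nabowoish.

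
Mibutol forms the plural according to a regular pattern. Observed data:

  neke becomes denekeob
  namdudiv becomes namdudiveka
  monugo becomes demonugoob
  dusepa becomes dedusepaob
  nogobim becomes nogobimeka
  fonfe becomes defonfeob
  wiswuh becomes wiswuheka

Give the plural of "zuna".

dezunaob

nogobim and neke both begin with n- yet inflect differently (nogobimeka, denekeob), so the first letter is not what conditions the rule; whether the stem ends in a vowel or a consonant is.
"zuna" ends in a vowel. The stems ending in a vowel (monugo → demonugoob, neke → denekeob, dusepa → dedusepaob) add de- … -ob around the stem.
So zuna → dezunaob.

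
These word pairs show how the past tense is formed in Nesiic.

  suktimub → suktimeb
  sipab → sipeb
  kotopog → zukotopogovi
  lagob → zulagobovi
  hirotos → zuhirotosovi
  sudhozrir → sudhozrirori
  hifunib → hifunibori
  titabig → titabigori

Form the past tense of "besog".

"besog" has last vowel 'o'. The stems whose last vowel is 'o' (kotopog → zukotopogovi, lagob → zulagobovi, hirotos → zuhirotosovi) add zu- … -ovi around the stem.
The other patterns: stems whose last vowel is 'a' or 'u' change the last vowel to 'e'; stems whose last vowel is 'i' add -ori.
So besog → zubesogovi.

zubesogovi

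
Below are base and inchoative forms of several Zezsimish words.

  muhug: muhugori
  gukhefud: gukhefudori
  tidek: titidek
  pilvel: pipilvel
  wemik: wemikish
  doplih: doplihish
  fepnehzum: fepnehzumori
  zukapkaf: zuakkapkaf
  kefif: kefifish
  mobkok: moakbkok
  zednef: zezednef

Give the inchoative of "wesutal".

"wesutal" has last vowel 'a'. The one such stem in the data (zukapkaf → zuakkapkaf) inserts -ak- after the first vowel (as does mobkok), so the same rule applies.
The other patterns: stems whose last vowel is 'e' repeat the first consonant+vowel as a prefix; stems whose last vowel is 'u' add -ori; stems whose last vowel is 'i' add -ish.
So wesutal → weaksutal.

weaksutal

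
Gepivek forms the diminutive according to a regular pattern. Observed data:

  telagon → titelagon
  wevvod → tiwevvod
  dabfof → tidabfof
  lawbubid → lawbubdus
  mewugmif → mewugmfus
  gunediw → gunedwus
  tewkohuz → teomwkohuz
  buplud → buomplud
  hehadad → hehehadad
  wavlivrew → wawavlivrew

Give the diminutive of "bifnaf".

bibifnaf

"bifnaf" has last vowel 'a'. The one such stem in the data (hehadad → hehehadad) repeats the first consonant+vowel as a prefix (as does wavlivrew), so the same rule applies.
The other patterns: stems whose last vowel is 'o' add the prefix ti-; stems whose last vowel is 'i' delete the last vowel and add -us; stems whose last vowel is 'u' insert -om- after the first vowel.
So bifnaf → bibifnaf.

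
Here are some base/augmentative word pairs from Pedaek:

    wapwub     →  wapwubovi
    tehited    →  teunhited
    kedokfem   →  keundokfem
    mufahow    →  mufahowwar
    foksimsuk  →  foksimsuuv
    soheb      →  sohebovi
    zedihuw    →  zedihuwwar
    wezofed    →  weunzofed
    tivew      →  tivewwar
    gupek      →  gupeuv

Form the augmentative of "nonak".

"nonak" ends in -k. The stems ending in -k (foksimsuk → foksimsuuv, gupek → gupeuv) drop the final letter and add -uv.
The other patterns: stems ending in -b add -ovi; stems ending in -w double the final consonant and add -ar; stems ending in -d or -m insert -un- after the first vowel.
So nonak → nonauv.

nonauv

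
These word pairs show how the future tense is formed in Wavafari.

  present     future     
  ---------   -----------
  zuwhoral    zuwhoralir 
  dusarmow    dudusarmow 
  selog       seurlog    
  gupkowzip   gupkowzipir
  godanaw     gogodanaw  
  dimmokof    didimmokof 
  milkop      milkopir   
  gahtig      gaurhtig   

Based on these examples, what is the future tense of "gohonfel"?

gohonfelir

"gohonfel" ends in -l. The one such stem in the data (zuwhoral → zuwhoralir) adds -ir, so the same rule applies.
The other patterns: stems ending in -g insert -ur- after the first vowel; stems ending in -f or -w repeat the first consonant+vowel as a prefix.
So gohonfel → gohonfelir.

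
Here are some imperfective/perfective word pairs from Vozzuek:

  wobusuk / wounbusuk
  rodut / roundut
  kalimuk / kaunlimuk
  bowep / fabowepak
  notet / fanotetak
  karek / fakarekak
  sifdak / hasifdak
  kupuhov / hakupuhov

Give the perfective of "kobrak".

rodut and notet both end in -t yet inflect differently (roundut, fanotetak), so the final letter is not what conditions the rule; the last vowel is.
"kobrak" has last vowel 'a'. The one such stem in the data (sifdak → hasifdak) adds the prefix ha-, so the same rule applies.
So kobrak → hakobrak.

hakobrak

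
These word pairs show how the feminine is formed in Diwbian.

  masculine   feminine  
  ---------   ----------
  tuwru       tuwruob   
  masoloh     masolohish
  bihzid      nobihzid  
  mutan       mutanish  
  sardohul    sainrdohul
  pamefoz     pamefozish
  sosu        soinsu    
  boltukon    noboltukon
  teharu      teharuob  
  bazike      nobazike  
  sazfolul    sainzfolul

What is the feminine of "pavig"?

pavigish

tuwru and sosu both end in -u yet inflect differently (tuwruob, soinsu), so the final letter is not what conditions the rule; the first letter is.
"pavig" begins with p-. The one such stem in the data (pamefoz → pamefozish) adds -ish, so the same rule applies.
So pavig → pavigish.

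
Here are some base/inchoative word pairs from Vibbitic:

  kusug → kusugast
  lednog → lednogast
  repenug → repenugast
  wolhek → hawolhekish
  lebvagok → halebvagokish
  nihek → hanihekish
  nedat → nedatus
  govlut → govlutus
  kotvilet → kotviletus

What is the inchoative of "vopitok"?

lednog and lebvagok both have last vowel 'o' yet inflect differently (lednogast, halebvagokish), so the last vowel is not what conditions the rule; the final letter is.
"vopitok" ends in -k. The stems ending in -k (wolhek → hawolhekish, lebvagok → halebvagokish, nihek → hanihekish) add ha- … -ish around the stem.
So vopitok → havopitokish.

havopitokish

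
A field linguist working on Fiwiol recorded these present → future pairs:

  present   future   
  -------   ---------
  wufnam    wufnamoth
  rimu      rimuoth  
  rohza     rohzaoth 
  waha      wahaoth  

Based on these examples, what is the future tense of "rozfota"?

Every pair shown (wufnam → wufnamoth, rimu → rimuoth, rohza → rohzaoth, …) follows the same rule: add -oth.
So rozfota → rozfotaoth.

rozfotaoth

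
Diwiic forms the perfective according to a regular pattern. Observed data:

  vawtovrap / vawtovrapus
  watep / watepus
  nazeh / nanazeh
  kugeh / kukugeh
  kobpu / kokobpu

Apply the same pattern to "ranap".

ranapus

watep and nazeh both have last vowel 'e' yet inflect differently (watepus, nanazeh), so the last vowel is not what conditions the rule; the final letter is.
"ranap" ends in -p. The stems ending in -p (vawtovrap → vawtovrapus, watep → watepus) add -us.
So ranap → ranapus.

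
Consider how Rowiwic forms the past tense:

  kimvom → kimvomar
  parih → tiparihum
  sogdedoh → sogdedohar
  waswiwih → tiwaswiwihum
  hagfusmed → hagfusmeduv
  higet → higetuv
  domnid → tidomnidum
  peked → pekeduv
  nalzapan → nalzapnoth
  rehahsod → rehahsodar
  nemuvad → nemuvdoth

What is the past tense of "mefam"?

mefmoth

"mefam" has last vowel 'a'. The stems whose last vowel is 'a' (nemuvad → nemuvdoth, nalzapan → nalzapnoth) delete the last vowel and add -oth.
The other patterns: stems whose last vowel is 'i' add ti- … -um around the stem; stems whose last vowel is 'e' add -uv; stems whose last vowel is 'o' add -ar.
So mefam → mefmoth.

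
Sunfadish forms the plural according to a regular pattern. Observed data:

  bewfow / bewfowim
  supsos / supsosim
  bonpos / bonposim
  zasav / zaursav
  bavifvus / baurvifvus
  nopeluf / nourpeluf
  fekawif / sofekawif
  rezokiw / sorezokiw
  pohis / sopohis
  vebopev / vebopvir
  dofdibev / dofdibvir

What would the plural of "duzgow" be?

duzgowim

supsos and bavifvus both end in -s yet inflect differently (supsosim, baurvifvus), so the final letter is not what conditions the rule; the last vowel is.
"duzgow" has last vowel 'o'. The stems whose last vowel is 'o' (bewfow → bewfowim, supsos → supsosim, bonpos → bonposim) add -im.
The other patterns: stems whose last vowel is 'a' or 'u' insert -ur- after the first vowel; stems whose last vowel is 'i' add the prefix so-; stems whose last vowel is 'e' delete the last vowel and add -ir.
So duzgow → duzgowim.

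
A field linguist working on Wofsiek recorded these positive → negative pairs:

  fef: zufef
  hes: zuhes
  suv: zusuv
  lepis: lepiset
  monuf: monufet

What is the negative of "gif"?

zugif

monuf and fef both end in -f yet inflect differently (monufet, zufef), so the final letter is not what conditions the rule; the number of vowels is.
"gif" has 1 vowel. The stems with 1 vowel (fef → zufef, suv → zusuv, hes → zuhes) add the prefix zu-.
The other pattern: stems with 2 vowels add -et.
So gif → zugif.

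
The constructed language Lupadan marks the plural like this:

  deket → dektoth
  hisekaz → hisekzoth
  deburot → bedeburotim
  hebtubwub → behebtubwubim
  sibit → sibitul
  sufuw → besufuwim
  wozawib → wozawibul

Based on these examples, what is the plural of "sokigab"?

sokigboth

"sokigab" has last vowel 'a'. The one such stem in the data (hisekaz → hisekzoth) deletes the last vowel and adds -oth (as does deket), so the same rule applies.
So sokigab → sokigboth.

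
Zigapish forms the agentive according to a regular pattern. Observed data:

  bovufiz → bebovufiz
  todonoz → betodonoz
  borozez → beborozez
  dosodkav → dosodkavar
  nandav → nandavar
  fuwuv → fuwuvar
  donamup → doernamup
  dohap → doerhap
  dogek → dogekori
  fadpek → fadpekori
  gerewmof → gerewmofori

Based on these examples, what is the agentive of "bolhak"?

fuwuv and donamup both have last vowel 'u' yet inflect differently (fuwuvar, doernamup), so the last vowel is not what conditions the rule; the final letter is.
"bolhak" ends in -k. The stems ending in -k (dogek → dogekori, fadpek → fadpekori) add -ori.
So bolhak → bolhakori.

bolhakori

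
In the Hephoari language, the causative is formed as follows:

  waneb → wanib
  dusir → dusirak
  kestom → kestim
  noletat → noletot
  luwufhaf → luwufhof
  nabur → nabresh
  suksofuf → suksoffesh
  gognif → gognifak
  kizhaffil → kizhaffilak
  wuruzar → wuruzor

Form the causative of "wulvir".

wulvirak

"wulvir" has last vowel 'i'. The stems whose last vowel is 'i' (kizhaffil → kizhaffilak, dusir → dusirak, gognif → gognifak) add -ak.
The other patterns: stems whose last vowel is 'a' change the last vowel to 'o'; stems whose last vowel is 'u' delete the last vowel and add -esh; stems whose last vowel is 'e' or 'o' change the last vowel to 'i'.
So wulvir → wulvirak.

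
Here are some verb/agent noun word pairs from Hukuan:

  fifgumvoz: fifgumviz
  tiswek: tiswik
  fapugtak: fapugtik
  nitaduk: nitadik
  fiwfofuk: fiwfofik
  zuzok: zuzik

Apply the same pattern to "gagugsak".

Every pair shown (fifgumvoz → fifgumviz, tiswek → tiswik, fapugtak → fapugtik, …) follows the same rule: change the last vowel to 'i'.
So gagugsak → gagugsik.

gagugsik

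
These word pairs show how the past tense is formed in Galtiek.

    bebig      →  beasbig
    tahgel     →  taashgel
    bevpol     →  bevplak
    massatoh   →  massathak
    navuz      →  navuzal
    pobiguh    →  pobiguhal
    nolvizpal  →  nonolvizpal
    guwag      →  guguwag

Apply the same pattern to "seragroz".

tahgel and bevpol both end in -l yet inflect differently (taashgel, bevplak), so the final letter is not what conditions the rule; the last vowel is.
"seragroz" has last vowel 'o'. The stems whose last vowel is 'o' (bevpol → bevplak, massatoh → massathak) delete the last vowel and add -ak.
The other patterns: stems whose last vowel is 'e' or 'i' insert -as- after the first vowel; stems whose last vowel is 'u' add -al; stems whose last vowel is 'a' repeat the first consonant+vowel as a prefix.
So seragroz → seragrzak.

seragrzak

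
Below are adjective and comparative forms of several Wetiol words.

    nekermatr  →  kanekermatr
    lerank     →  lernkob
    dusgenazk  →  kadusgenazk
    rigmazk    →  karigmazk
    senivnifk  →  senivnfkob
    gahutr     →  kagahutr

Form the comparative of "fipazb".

kafipazb

dusgenazk and lerank both end in -k yet inflect differently (kadusgenazk, lernkob), so the final letter is not what conditions the rule; the second-to-last letter is.
"fipazb" has second-to-last letter 'z'. The stems whose second-to-last letter is 'z' (dusgenazk → kadusgenazk, rigmazk → karigmazk) add the prefix ka-.
The other pattern: stems whose second-to-last letter is 'f' or 'n' delete the last vowel and add -ob.
So fipazb → kafipazb.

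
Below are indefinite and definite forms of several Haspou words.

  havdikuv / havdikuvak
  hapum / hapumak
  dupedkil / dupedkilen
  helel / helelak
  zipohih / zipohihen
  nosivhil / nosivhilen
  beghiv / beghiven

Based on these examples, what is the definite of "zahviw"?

nosivhil and helel both end in -l yet inflect differently (nosivhilen, helelak), so the final letter is not what conditions the rule; the last vowel is.
"zahviw" has last vowel 'i'. The stems whose last vowel is 'i' (zipohih → zipohihen, nosivhil → nosivhilen, beghiv → beghiven) add -en.
The other pattern: stems whose last vowel is 'e' or 'u' add -ak.
So zahviw → zahviwen.

zahviwen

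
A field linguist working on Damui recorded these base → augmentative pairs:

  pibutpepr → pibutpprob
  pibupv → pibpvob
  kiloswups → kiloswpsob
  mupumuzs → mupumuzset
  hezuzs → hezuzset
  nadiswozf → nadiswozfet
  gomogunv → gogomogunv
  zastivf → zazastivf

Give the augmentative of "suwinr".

susuwinr

"suwinr" has second-to-last letter 'n'. The one such stem in the data (gomogunv → gogomogunv) repeats the first consonant+vowel as a prefix (as does zastivf), so the same rule applies.
The other patterns: stems whose second-to-last letter is 'p' delete the last vowel and add -ob; stems whose second-to-last letter is 'z' add -et.
So suwinr → susuwinr.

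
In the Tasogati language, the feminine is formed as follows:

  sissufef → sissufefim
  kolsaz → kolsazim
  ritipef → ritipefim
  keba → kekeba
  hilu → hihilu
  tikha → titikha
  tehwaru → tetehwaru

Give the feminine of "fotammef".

kolsaz and keba both have last vowel 'a' yet inflect differently (kolsazim, kekeba), so the last vowel is not what conditions the rule; whether the stem ends in a vowel or a consonant is.
"fotammef" ends in a consonant. The stems ending in a consonant (sissufef → sissufefim, kolsaz → kolsazim, ritipef → ritipefim) add -im.
So fotammef → fotammefim.

fotammefim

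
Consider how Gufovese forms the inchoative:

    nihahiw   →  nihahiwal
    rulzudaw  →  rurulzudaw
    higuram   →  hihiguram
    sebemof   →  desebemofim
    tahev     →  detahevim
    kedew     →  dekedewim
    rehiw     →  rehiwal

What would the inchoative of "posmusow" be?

deposmusowim

nihahiw and rulzudaw both end in -w yet inflect differently (nihahiwal, rurulzudaw), so the final letter is not what conditions the rule; the last vowel is.
"posmusow" has last vowel 'o'. The one such stem in the data (sebemof → desebemofim) adds de- … -im around the stem, so the same rule applies.
The other patterns: stems whose last vowel is 'i' add -al; stems whose last vowel is 'a' repeat the first consonant+vowel as a prefix.
So posmusow → deposmusowim.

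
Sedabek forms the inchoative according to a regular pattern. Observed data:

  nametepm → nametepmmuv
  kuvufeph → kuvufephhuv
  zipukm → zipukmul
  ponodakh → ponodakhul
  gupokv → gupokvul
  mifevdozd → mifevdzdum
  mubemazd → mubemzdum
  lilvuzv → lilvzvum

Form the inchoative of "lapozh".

lapzhum

nametepm and zipukm both end in -m yet inflect differently (nametepmmuv, zipukmul), so the final letter is not what conditions the rule; the second-to-last letter is.
"lapozh" has second-to-last letter 'z'. The stems whose second-to-last letter is 'z' (mifevdozd → mifevdzdum, mubemazd → mubemzdum, lilvuzv → lilvzvum) delete the last vowel and add -um.
So lapozh → lapzhum.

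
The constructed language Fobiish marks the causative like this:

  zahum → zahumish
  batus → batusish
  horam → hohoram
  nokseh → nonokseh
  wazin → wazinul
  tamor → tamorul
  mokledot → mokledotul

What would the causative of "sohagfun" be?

sohagfunish

"sohagfun" has last vowel 'u'. The stems whose last vowel is 'u' (zahum → zahumish, batus → batusish) add -ish.
So sohagfun → sohagfunish.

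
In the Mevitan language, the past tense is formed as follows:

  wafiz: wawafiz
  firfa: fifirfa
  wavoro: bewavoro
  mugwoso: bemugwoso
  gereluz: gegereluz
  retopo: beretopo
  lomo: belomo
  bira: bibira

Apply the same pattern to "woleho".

bewoleho

wavoro and wafiz both begin with w- yet inflect differently (bewavoro, wawafiz), so the first letter is not what conditions the rule; the final letter is.
"woleho" ends in -o. The stems ending in -o (lomo → belomo, wavoro → bewavoro, retopo → beretopo) add the prefix be-.
So woleho → bewoleho.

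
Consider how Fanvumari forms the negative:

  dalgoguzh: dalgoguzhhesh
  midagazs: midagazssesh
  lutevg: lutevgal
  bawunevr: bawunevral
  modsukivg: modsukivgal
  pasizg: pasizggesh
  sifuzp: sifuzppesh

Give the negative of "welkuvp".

welkuvpal

pasizg and lutevg both end in -g yet inflect differently (pasizggesh, lutevgal), so the final letter is not what conditions the rule; the second-to-last letter is.
"welkuvp" has second-to-last letter 'v'. The stems whose second-to-last letter is 'v' (bawunevr → bawunevral, lutevg → lutevgal, modsukivg → modsukivgal) add -al.
So welkuvp → welkuvpal.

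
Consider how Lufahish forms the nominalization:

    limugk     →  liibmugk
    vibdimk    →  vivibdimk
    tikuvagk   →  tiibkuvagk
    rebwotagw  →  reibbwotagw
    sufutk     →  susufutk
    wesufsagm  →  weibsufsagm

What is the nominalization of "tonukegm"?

"tonukegm" has second-to-last letter 'g'. The stems whose second-to-last letter is 'g' (wesufsagm → weibsufsagm, tikuvagk → tiibkuvagk, rebwotagw → reibbwotagw) insert -ib- after the first vowel.
So tonukegm → toibnukegm.

toibnukegm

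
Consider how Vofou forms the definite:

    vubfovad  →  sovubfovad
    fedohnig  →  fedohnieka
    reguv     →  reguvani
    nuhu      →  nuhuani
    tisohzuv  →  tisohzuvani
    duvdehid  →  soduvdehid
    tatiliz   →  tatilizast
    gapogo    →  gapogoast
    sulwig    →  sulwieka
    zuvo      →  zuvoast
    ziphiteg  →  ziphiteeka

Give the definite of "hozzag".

hozzaeka

"hozzag" ends in -g. The stems ending in -g (ziphiteg → ziphiteeka, fedohnig → fedohnieka, sulwig → sulwieka) drop the final letter and add -eka.
The other patterns: stems ending in -d add the prefix so-; stems ending in -o or -z add -ast; stems ending in -u or -v add -ani.
So hozzag → hozzaeka.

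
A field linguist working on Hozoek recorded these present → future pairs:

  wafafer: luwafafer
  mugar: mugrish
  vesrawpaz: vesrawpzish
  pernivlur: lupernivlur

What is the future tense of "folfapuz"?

lufolfapuz

mugar and pernivlur both end in -r yet inflect differently (mugrish, lupernivlur), so the final letter is not what conditions the rule; the last vowel is.
"folfapuz" has last vowel 'u'. The one such stem in the data (pernivlur → lupernivlur) adds the prefix lu-, so the same rule applies.
So folfapuz → lufolfapuz.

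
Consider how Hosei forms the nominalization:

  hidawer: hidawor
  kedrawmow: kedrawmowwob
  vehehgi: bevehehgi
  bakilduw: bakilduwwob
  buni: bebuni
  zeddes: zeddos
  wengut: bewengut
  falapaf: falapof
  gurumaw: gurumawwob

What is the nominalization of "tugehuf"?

tugehof

bakilduw and wengut both have last vowel 'u' yet inflect differently (bakilduwwob, bewengut), so the last vowel is not what conditions the rule; the final letter is.
"tugehuf" ends in -f. The one such stem in the data (falapaf → falapof) changes the last vowel to 'o' (as do hidawer, zeddes), so the same rule applies.
The other patterns: stems ending in -w double the final consonant and add -ob; stems ending in -i or -t add the prefix be-.
So tugehuf → tugehof.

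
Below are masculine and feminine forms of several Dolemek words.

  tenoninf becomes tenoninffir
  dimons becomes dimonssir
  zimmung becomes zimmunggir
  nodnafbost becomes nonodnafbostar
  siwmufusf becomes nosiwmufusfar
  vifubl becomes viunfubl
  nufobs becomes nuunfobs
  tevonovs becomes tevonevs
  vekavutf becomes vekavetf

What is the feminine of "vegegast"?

tenoninf and siwmufusf both end in -f yet inflect differently (tenoninffir, nosiwmufusfar), so the final letter is not what conditions the rule; the second-to-last letter is.
"vegegast" has second-to-last letter 's'. The stems whose second-to-last letter is 's' (nodnafbost → nonodnafbostar, siwmufusf → nosiwmufusfar) add no- … -ar around the stem.
The other patterns: stems whose second-to-last letter is 'n' double the final consonant and add -ir; stems whose second-to-last letter is 'b' insert -un- after the first vowel; stems whose second-to-last letter is 't' or 'v' change the last vowel to 'e'.
So vegegast → novegegastar.

novegegastar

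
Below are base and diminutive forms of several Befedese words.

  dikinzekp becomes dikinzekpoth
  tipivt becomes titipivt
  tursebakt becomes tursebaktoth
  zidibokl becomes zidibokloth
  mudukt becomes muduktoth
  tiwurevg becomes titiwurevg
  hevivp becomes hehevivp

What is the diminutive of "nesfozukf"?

"nesfozukf" has second-to-last letter 'k'. The stems whose second-to-last letter is 'k' (tursebakt → tursebaktoth, zidibokl → zidibokloth, mudukt → muduktoth) add -oth.
So nesfozukf → nesfozukfoth.

nesfozukfoth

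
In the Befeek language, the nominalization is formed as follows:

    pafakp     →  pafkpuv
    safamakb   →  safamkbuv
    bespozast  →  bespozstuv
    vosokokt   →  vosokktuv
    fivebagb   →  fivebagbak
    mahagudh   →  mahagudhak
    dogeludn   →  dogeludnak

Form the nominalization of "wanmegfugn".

wanmegfugnak

safamakb and fivebagb both end in -b yet inflect differently (safamkbuv, fivebagbak), so the final letter is not what conditions the rule; the second-to-last letter is.
"wanmegfugn" has second-to-last letter 'g'. The one such stem in the data (fivebagb → fivebagbak) adds -ak, so the same rule applies.
So wanmegfugn → wanmegfugnak.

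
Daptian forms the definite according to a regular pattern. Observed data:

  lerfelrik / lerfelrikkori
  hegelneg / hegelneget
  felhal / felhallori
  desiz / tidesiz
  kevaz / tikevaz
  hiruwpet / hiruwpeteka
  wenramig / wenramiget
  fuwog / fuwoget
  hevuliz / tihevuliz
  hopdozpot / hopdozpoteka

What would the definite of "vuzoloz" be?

hevuliz and wenramig both have last vowel 'i' yet inflect differently (tihevuliz, wenramiget), so the last vowel is not what conditions the rule; the final letter is.
"vuzoloz" ends in -z. The stems ending in -z (hevuliz → tihevuliz, desiz → tidesiz, kevaz → tikevaz) add the prefix ti-.
So vuzoloz → tivuzoloz.

tivuzoloz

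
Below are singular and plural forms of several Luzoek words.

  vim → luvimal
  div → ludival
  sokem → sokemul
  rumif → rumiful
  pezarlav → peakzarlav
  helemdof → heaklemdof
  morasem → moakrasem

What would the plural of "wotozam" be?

woaktozam

vim and sokem both end in -m yet inflect differently (luvimal, sokemul), so the final letter is not what conditions the rule; the number of vowels is.
"wotozam" has 3 vowels. The stems with 3 vowels (pezarlav → peakzarlav, helemdof → heaklemdof, morasem → moakrasem) insert -ak- after the first vowel.
So wotozam → woaktozam.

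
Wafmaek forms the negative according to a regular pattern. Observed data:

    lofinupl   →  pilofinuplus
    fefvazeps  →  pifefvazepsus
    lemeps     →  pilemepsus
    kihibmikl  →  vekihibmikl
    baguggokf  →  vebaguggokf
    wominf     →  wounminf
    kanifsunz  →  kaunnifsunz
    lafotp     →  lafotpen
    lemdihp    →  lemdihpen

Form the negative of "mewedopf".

lofinupl and kihibmikl both end in -l yet inflect differently (pilofinuplus, vekihibmikl), so the final letter is not what conditions the rule; the second-to-last letter is.
"mewedopf" has second-to-last letter 'p'. The stems whose second-to-last letter is 'p' (lofinupl → pilofinuplus, fefvazeps → pifefvazepsus, lemeps → pilemepsus) add pi- … -us around the stem.
The other patterns: stems whose second-to-last letter is 'k' add the prefix ve-; stems whose second-to-last letter is 'n' insert -un- after the first vowel; stems whose second-to-last letter is 'h' or 't' add -en.
So mewedopf → pimewedopfus.

pimewedopfus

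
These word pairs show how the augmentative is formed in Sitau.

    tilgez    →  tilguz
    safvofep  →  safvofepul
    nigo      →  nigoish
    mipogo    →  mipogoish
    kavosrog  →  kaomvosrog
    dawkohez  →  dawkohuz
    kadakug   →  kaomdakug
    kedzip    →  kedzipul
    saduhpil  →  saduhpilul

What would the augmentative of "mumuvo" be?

mumuvoish

"mumuvo" ends in -o. The stems ending in -o (nigo → nigoish, mipogo → mipogoish) add -ish.
So mumuvo → mumuvoish.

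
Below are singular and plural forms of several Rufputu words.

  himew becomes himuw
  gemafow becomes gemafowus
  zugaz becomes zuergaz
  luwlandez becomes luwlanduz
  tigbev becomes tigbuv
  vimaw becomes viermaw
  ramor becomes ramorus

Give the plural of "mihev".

"mihev" has last vowel 'e'. The stems whose last vowel is 'e' (himew → himuw, tigbev → tigbuv, luwlandez → luwlanduz) change the last vowel to 'u'.
The other patterns: stems whose last vowel is 'a' insert -er- after the first vowel; stems whose last vowel is 'o' add -us.
So mihev → mihuv.

mihuv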